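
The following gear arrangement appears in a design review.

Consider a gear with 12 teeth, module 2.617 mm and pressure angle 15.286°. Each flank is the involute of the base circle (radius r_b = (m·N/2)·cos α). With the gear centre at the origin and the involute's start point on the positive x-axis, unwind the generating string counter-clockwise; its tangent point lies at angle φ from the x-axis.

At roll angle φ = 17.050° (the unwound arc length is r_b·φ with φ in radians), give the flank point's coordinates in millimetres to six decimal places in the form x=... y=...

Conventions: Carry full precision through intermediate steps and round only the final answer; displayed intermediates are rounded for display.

class = single-mesh tooth geometry [base-circle involute, m = 2.617, 12T]
pitch radius r_p = m·N/2 = 2.617·12/2 = 15.702000
base radius r_b = r_p·cos α = 15.702000·cos 15.286° = 15.146493
roll angle φ = 17.050° = 0.29757864 rad
x = r_b·(cos φ + φ·sin φ) = 15.802353
y = r_b·(sin φ − φ·cos φ) = 0.131870

x=15.802353 y=0.131870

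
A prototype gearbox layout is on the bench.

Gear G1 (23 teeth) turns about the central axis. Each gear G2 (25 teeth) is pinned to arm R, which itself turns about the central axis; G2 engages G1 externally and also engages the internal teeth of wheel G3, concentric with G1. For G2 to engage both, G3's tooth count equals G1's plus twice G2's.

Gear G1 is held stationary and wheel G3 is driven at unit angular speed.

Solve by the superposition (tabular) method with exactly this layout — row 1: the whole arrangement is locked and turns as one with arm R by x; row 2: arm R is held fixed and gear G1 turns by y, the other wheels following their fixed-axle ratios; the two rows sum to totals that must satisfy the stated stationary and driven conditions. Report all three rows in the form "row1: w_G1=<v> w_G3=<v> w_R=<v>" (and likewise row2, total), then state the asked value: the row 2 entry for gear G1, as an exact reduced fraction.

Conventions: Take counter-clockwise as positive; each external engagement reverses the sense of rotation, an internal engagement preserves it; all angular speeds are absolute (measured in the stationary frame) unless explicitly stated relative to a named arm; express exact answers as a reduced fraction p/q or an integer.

planetary set (23T centre, 25T on arm, 73T internal) — Willis relation
row 1 — lock + rotate with arm: ω_sun = ω_ring = ω_arm = x
superposition row 2 [arm held]: sun y, ring −(23/73)·y, arm 0
boundary: total ω_sun = x + y = 0 and total ω_ring = x − (23/73)·y = 1  ⇒  y = -73/96, x = 73/96
row 2 ring = −(23/73)·(-73/96) = 23/96
totals (row 1 + row 2): sun 73/96 + (-73/96) = 0, ring 73/96 + 23/96 = 1, arm 73/96 + 0 = 73/96
asked cell (row2, sun) = -73/96

row1: w_G1=73/96 w_G3=73/96 w_R=73/96
row2: w_G1=-73/96 w_G3=23/96 w_R=0
total: w_G1=0 w_G3=1 w_R=73/96
asked value: -73/96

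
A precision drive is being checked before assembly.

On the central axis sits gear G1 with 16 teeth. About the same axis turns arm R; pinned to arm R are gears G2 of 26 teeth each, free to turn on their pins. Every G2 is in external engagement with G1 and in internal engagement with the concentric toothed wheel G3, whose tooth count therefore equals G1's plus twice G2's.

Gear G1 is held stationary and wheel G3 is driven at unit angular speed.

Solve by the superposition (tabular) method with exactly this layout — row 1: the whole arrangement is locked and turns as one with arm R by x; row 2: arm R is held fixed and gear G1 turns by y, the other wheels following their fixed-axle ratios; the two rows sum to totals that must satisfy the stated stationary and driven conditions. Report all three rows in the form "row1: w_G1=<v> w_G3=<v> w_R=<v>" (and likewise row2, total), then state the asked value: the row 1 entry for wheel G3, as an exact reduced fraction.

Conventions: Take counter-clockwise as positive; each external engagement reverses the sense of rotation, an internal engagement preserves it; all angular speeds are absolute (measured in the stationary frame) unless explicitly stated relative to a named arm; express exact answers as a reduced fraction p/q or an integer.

row1: w_G1=17/21 w_G3=17/21 w_R=17/21
row2: w_G1=-17/21 w_G3=4/21 w_R=0
total: w_G1=0 w_G3=1 w_R=17/21
asked value: 17/21

recognized (axles ride arm R): planetary set, 16/26/68 teeth
superposition row 1 [locked train]: every member turns x
row 2 (arm held, sun turns y): ω_ring = −(16/68)·y, ω_arm = 0
boundary: total ω_sun = x + y = 0 and total ω_ring = x − (16/68)·y = 1  ⇒  y = -17/21, x = 17/21
row 2 ring = −(16/68)·(-17/21) = 4/21
totals (row 1 + row 2): sun 17/21 + (-17/21) = 0, ring 17/21 + 4/21 = 1, arm 17/21 + 0 = 17/21
asked cell (row1, ring) = 17/21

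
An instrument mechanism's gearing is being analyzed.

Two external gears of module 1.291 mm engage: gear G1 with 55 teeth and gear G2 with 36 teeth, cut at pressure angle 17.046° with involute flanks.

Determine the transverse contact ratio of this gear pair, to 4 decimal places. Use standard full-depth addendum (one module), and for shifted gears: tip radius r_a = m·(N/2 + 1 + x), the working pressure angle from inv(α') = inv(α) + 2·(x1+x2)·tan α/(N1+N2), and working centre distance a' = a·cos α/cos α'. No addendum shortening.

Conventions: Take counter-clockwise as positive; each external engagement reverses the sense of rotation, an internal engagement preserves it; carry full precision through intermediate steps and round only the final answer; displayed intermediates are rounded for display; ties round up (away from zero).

class = single-mesh tooth geometry [involute pair 55T × 36T, m = 1.291]
base radii: r_b1 = 33.942865, r_b2 = 22.217148
tip radii: r_a1 = 36.793500, r_a2 = 24.529000
no profile shift: α' = α, a' = a
action lengths: √(r_a1²−r_b1²) = 14.200125, √(r_a2²−r_b2²) = 10.395680
base pitch p_b = π·m·cos α = 3.877624
CR = (14.200125 + 10.395680 − 58.740500·sin 17.04600°)/3.877624 = 1.902364
contact ratio ≈ 1.9024

1.9024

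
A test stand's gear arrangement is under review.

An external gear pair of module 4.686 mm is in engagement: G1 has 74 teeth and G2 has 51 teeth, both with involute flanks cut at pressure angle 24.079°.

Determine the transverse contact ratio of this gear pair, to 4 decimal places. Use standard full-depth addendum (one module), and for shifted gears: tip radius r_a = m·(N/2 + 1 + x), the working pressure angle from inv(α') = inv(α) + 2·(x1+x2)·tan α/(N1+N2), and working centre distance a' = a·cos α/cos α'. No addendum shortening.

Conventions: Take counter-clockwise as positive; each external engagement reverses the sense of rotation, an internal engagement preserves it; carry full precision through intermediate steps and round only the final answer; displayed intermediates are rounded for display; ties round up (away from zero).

1.5907

single-mesh involute tooth geometry (74T engaging 51T at module 4.686)
base radii: r_b1 = 158.294953, r_b2 = 109.095170
tip radii: r_a1 = 178.068000, r_a2 = 124.179000
no profile shift: α' = α, a' = a
action lengths: √(r_a1²−r_b1²) = 81.553175, √(r_a2²−r_b2²) = 59.318360
base pitch p_b = π·m·cos α = 13.440494
CR = (81.553175 + 59.318360 − 292.875000·sin 24.07900°)/13.440494 = 1.590697
contact ratio ≈ 1.5907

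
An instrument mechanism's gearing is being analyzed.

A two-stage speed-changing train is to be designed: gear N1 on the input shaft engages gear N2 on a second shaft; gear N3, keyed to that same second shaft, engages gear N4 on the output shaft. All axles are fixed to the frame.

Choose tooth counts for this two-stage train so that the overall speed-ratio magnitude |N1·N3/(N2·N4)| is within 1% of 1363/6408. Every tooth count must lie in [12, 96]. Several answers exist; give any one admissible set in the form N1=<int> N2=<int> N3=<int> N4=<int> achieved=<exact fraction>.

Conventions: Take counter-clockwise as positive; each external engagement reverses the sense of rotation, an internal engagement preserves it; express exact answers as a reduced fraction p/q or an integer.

N1=29 N2=72 N3=47 N4=89 achieved=1363/6408

2-stage fixed-axis compound train for ratio 1363/6408
target = 1363/6408 in lowest terms: an exact hit needs N1·N3 = k·1363 and N2·N4 = k·6408 for one integer k, every count in [12, 96]; additionally prefer no 1:1 stage (N1 ≠ N2, N3 ≠ N4)
k = 1: N1·N3 = 1363 = 29·47, N2·N4 = 6408 = 72·89
achieved = 29·47/(72·89) = 1363/6408; |achieved − target| = 0 ≤ 1363/640800 ✓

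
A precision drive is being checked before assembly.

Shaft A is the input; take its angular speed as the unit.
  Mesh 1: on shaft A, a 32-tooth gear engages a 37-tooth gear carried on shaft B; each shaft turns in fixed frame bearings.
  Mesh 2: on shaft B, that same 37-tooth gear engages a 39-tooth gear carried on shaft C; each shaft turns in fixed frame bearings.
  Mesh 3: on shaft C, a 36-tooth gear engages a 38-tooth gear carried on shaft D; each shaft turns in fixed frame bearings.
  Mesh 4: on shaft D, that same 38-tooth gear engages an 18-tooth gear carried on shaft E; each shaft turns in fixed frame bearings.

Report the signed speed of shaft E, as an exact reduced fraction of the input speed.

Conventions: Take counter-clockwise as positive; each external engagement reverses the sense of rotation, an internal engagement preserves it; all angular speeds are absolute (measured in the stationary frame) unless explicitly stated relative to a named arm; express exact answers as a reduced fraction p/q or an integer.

4-mesh fixed-axis compound train (all bearings frame-fixed)
mesh 1 [32T→37T]: |ω|/ω_in = 1×32/37 = 32/37, sense flips to −
mesh 2 [37T→39T]: |ω|/ω_in = (32/37)×37/39 = 32/39, sense flips to +
mesh 3 [36T→38T]: |ω|/ω_in = (32/39)×36/38 = 192/247, sense flips to −
mesh 4 [38T→18T]: |ω|/ω_in = (192/247)×38/18 = 64/39, sense flips to +
signed output speed (× input speed) = 64/39

64/39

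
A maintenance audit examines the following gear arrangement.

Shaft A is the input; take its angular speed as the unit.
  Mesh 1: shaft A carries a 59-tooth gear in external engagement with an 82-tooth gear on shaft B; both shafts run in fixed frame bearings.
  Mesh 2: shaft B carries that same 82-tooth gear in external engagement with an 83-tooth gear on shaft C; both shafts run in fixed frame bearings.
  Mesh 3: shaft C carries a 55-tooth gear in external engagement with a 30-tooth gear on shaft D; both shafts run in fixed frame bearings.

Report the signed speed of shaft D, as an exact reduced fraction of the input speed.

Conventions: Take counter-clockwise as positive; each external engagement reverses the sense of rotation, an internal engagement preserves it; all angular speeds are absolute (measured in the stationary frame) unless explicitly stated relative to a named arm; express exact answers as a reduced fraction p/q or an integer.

3-mesh fixed-axis compound train (all bearings frame-fixed)
mesh 1 [59T→82T]: |ω|/ω_in = 1×59/82 = 59/82, sense flips to −
mesh 2 [82T→83T]: |ω|/ω_in = (59/82)×82/83 = 59/83, sense flips to +
mesh 3 [55T→30T]: |ω|/ω_in = (59/83)×55/30 = 649/498, sense flips to −
signed output speed (× input speed) = -649/498

-649/498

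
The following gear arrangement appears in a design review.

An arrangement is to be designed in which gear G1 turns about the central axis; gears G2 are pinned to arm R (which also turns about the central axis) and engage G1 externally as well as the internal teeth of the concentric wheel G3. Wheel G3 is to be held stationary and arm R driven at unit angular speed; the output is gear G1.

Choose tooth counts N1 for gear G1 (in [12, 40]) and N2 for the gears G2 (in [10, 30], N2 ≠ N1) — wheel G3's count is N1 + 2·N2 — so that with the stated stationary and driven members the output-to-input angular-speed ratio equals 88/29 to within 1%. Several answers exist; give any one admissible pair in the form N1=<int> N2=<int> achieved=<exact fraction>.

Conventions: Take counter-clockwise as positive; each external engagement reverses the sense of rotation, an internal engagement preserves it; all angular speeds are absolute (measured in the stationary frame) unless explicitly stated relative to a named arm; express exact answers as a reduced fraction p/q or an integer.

N1=29 N2=15 achieved=88/29

planetary set to be sized for 88/29 (Willis relation)
Willis with ω_ring = 0: ω_sun/ω_arm = (N1+N3)/N1; set equal to 88/29  ⇒  N3/N1 = 88/29 − 1 = 59/29
N3 = N1 + 2·N2  ⇒  N2/N1 = (N3/N1 − 1)/2 = (59/29 − 1)/2 = 15/29
smallest multiple with N1 ≥ 12 and N2 ≥ 10: k = 1  ⇒  N1 = 1·29 = 29, N2 = 1·15 = 15 (N1 ≤ 40, N2 ≤ 30, N2 ≠ N1 ✓), N3 = 29 + 2·15 = 59
check: (N1+N3)/N1 with N1 = 29, N3 = 59 gives 88/29; |achieved − target| = 0 ≤ 22/725 ✓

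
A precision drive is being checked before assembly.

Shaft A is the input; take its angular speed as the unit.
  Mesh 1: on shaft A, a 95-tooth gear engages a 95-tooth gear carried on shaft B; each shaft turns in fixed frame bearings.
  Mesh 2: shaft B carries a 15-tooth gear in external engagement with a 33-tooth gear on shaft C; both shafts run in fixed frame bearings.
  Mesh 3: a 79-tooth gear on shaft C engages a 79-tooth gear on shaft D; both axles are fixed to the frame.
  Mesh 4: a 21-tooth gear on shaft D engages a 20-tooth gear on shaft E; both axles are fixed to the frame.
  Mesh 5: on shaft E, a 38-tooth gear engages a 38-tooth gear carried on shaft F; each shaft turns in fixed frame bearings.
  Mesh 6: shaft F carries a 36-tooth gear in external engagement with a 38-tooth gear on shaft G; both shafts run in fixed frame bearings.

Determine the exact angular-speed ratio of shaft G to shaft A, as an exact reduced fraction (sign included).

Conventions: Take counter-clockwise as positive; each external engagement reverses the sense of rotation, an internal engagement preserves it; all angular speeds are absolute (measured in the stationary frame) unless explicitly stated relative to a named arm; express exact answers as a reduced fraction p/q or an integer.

189/418

class = fixed-axis compound train [6 meshes; 6 ratios multiply, 6 sense flips]
mesh 1 [95T→95T]: running ratio 1, sense −
mesh 2 [15T→33T]: running ratio 5/11, sense +
mesh 3 [79T→79T]: running ratio 5/11, sense −
mesh 4 [21T→20T]: running ratio 21/44, sense +
mesh 5 [38T→38T]: running ratio 21/44, sense −
mesh 6 [36T→38T]: running ratio 189/418, sense +
ω_out/ω_in = 189/418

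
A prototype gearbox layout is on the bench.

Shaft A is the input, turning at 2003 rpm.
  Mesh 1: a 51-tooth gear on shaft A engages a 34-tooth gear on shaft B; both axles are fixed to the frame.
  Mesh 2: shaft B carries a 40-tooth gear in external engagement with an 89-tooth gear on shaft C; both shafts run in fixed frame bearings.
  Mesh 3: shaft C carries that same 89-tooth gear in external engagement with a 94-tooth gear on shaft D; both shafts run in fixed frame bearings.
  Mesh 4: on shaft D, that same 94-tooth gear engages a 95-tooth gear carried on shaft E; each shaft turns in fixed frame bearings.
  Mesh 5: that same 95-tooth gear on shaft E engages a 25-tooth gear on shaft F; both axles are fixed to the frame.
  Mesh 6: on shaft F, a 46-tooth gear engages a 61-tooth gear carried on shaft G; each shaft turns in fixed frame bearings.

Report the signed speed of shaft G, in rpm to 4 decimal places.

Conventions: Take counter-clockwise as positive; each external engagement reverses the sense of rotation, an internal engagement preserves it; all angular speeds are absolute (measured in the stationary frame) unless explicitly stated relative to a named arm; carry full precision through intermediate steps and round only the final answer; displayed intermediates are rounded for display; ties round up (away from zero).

class = fixed-axis compound train [6 meshes; 6 ratios multiply, 6 sense flips]
mesh 1 [51T→34T]: ω = 2003.0000×51/34 = 3004.5000 rpm, sense flips to −
mesh 2 [40T→89T]: ω = 3004.5000×40/89 = 1350.3371 rpm, sense flips to +
mesh 3 [89T→94T]: ω = 1350.3371×89/94 = 1278.5106 rpm, sense flips to −
mesh 4 [94T→95T]: ω = 1278.5106×94/95 = 1265.0526 rpm, sense flips to +
mesh 5 [95T→25T]: ω = 1265.0526×95/25 = 4807.2000 rpm, sense flips to −
mesh 6 [46T→61T]: ω = 4807.2000×46/61 = 3625.1016 rpm, sense flips to +
signed output speed = +3625.1016 rpm

+3625.1016 rpm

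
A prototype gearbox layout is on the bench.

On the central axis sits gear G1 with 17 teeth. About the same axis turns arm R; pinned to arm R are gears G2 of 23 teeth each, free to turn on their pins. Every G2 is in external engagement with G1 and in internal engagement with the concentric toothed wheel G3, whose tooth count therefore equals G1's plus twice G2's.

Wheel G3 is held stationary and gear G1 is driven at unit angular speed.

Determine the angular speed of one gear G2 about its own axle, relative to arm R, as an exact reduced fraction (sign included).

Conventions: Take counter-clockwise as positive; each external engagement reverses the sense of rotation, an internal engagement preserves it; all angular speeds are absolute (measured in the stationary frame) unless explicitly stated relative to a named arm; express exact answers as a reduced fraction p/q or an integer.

-1071/1840

topology: planetary set — G1 17T / G2 23T / G3 63T, arm = carrier (Willis)
ring teeth: 17 + 2·23 = 63
17(ω_sun−ω_arm) = −63(ω_ring−ω_arm),  ω_ring = 0, ω_sun = 1
17(1−ω_arm) = −63(0−ω_arm)  ⇒  80·ω_arm = 17  ⇒  ω_arm = 17/80
sun–planet mesh: 17·(1−17/80) = −23·(ω_p−ω_arm)  ⇒  ω_p−ω_arm = -1071/1840
exact speed ratio = -1071/1840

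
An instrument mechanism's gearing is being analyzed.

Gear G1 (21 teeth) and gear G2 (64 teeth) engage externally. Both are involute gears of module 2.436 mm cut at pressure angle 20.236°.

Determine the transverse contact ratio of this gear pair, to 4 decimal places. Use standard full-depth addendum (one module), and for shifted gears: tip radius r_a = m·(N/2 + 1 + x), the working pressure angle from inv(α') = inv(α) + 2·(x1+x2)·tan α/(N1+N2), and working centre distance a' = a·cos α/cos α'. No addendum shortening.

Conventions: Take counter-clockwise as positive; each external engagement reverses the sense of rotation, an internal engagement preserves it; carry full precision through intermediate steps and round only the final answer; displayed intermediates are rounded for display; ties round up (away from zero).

recognized (one external pair, fixed centres): single-mesh tooth geometry, m = 2.436, N1 = 21, N2 = 64
base radii: r_b1 = 23.999220, r_b2 = 73.140481
tip radii: r_a1 = 28.014000, r_a2 = 80.388000
no profile shift: α' = α, a' = a
action lengths: √(r_a1²−r_b1²) = 14.450661, √(r_a2²−r_b2²) = 33.357166
base pitch p_b = π·m·cos α = 7.180550
CR = (14.450661 + 33.357166 − 103.530000·sin 20.23600°)/7.180550 = 1.670911
contact ratio ≈ 1.6709

1.6709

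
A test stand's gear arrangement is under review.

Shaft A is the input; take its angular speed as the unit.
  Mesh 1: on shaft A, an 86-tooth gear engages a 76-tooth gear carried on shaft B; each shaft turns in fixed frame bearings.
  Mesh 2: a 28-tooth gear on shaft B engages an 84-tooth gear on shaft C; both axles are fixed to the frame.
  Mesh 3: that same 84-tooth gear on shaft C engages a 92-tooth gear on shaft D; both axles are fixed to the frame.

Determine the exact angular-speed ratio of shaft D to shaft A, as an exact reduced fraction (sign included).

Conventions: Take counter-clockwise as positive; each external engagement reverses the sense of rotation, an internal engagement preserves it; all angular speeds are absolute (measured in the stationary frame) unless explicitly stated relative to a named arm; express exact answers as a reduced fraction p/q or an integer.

class = fixed-axis compound train [3 meshes; 3 ratios multiply, 3 sense flips]
mesh 1 [86T→76T]: running ratio 43/38, sense −
mesh 2 [28T→84T]: running ratio 43/114, sense +
mesh 3 [84T→92T]: running ratio 301/874, sense −
ω_out/ω_in = -301/874

-301/874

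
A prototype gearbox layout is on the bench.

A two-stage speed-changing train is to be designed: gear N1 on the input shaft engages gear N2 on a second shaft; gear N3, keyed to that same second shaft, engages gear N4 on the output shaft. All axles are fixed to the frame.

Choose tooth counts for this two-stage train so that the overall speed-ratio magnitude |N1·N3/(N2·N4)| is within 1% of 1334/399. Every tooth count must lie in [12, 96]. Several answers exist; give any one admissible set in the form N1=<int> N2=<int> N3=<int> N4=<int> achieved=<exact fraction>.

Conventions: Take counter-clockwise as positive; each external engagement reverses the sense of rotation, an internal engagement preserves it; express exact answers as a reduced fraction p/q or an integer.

topology: fixed-axis compound train — 2 stages, target 1334/399
target = 1334/399 in lowest terms: an exact hit needs N1·N3 = k·1334 and N2·N4 = k·399 for one integer k, every count in [12, 96]; additionally prefer no 1:1 stage (N1 ≠ N2, N3 ≠ N4)
k = 1: N1·N3 = 1334 = 23·58, N2·N4 = 399 = 19·21
achieved = 23·58/(19·21) = 1334/399; |achieved − target| = 0 ≤ 667/19950 ✓

N1=23 N2=19 N3=58 N4=21 achieved=1334/399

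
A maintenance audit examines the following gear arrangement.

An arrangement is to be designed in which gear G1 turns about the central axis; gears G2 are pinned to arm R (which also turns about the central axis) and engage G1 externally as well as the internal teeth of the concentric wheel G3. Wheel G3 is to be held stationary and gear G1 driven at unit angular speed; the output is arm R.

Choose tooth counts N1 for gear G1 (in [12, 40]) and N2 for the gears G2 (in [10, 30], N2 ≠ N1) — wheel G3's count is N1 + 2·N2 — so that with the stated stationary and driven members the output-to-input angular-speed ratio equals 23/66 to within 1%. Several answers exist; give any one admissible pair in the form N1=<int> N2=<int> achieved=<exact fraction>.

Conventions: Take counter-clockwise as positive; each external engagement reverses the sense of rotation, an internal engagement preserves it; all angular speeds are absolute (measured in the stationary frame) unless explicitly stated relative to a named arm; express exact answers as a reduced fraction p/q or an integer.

N1=23 N2=10 achieved=23/66

planetary set to be sized for 23/66 (Willis relation)
Willis with ω_ring = 0: ω_arm/ω_sun = N1/(N1+N3); set equal to 23/66  ⇒  N3/N1 = 1/(23/66) − 1 = 43/23
N3 = N1 + 2·N2  ⇒  N2/N1 = (N3/N1 − 1)/2 = (43/23 − 1)/2 = 10/23
smallest multiple with N1 ≥ 12 and N2 ≥ 10: k = 1  ⇒  N1 = 1·23 = 23, N2 = 1·10 = 10 (N1 ≤ 40, N2 ≤ 30, N2 ≠ N1 ✓), N3 = 23 + 2·10 = 43
check: N1/(N1+N3) with N1 = 23, N3 = 43 gives 23/66; |achieved − target| = 0 ≤ 23/6600 ✓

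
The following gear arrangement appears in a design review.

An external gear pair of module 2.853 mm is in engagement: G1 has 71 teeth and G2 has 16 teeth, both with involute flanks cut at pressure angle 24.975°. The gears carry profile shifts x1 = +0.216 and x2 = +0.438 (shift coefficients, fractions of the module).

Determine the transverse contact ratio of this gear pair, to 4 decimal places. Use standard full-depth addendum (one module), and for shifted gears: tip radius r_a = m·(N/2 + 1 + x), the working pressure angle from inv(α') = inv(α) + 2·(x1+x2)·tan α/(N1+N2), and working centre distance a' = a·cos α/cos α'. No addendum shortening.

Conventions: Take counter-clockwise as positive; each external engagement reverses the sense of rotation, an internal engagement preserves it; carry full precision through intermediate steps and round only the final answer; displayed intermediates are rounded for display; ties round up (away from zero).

single-mesh involute tooth geometry (71T engaging 16T at module 2.853)
base radii: r_b1 = 91.810880, r_b2 = 20.689776
tip radii: r_a1 = 104.750748, r_a2 = 26.926614
inv(α') = inv(24.975°) + 2·(+0.216+0.438)·tan α/(71+16) = 0.03688329  ⇒  α' = 26.68608°
a' = a·cos α / cos α' = 124.1055·cos 24.975°/cos 26.68608° = 125.912826
action lengths: √(r_a1²−r_b1²) = 50.432941, √(r_a2²−r_b2²) = 17.232984
base pitch p_b = π·m·cos α = 8.124856
CR = (50.432941 + 17.232984 − 125.912826·sin 26.68608°)/8.124856 = 1.368421
contact ratio ≈ 1.3684

1.3684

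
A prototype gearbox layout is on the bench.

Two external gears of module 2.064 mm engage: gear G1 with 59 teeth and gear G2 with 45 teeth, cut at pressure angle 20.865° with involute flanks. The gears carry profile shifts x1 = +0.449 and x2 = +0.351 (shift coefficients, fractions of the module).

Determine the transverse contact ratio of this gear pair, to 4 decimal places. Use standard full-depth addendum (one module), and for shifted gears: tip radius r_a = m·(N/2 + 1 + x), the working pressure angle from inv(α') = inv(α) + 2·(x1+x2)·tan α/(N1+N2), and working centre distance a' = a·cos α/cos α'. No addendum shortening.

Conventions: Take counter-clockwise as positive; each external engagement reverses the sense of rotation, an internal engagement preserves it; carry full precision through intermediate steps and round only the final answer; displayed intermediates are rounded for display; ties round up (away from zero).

single-mesh involute tooth geometry (59T engaging 45T at module 2.064)
base radii: r_b1 = 56.895100, r_b2 = 43.394568
tip radii: r_a1 = 63.878736, r_a2 = 49.228464
inv(α') = inv(20.865°) + 2·(+0.449+0.351)·tan α/(59+45) = 0.02286419  ⇒  α' = 22.94103°
a' = a·cos α / cos α' = 107.3280·cos 20.865°/cos 22.94103° = 108.903205
action lengths: √(r_a1²−r_b1²) = 29.042047, √(r_a2²−r_b2²) = 23.245497
base pitch p_b = π·m·cos α = 6.059025
CR = (29.042047 + 23.245497 − 108.903205·sin 22.94103°)/6.059025 = 1.623836
contact ratio ≈ 1.6238

1.6238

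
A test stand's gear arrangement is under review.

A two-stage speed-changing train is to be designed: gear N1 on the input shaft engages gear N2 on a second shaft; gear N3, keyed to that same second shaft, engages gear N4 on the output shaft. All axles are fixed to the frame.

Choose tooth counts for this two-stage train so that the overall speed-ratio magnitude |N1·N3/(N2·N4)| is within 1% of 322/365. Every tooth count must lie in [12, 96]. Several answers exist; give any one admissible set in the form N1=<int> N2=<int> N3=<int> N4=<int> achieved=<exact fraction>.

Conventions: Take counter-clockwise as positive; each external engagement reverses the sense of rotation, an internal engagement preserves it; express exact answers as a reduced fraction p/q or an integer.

topology: fixed-axis compound train — 2 stages, target 322/365
target = 322/365 in lowest terms: an exact hit needs N1·N3 = k·322 and N2·N4 = k·365 for one integer k, every count in [12, 96]; additionally prefer no 1:1 stage (N1 ≠ N2, N3 ≠ N4)
k = 1…2: no 1:1-free in-range split of k·322 and k·365 into factor pairs; take k = 3
k = 3: N1·N3 = 966 = 14·69, N2·N4 = 1095 = 15·73
achieved = 14·69/(15·73) = 322/365; |achieved − target| = 0 ≤ 161/18250 ✓

N1=14 N2=15 N3=69 N4=73 achieved=322/365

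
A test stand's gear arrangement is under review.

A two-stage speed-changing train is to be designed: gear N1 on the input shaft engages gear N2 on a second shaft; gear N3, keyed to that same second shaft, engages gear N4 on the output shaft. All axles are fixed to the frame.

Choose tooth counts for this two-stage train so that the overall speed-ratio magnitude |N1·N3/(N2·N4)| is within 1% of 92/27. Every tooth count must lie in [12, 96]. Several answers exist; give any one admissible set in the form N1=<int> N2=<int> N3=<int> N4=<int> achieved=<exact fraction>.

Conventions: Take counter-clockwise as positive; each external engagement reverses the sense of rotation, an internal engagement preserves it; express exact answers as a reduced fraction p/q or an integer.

topology: fixed-axis compound train — 2 stages, target 92/27
target = 92/27 in lowest terms: an exact hit needs N1·N3 = k·92 and N2·N4 = k·27 for one integer k, every count in [12, 96]; additionally prefer no 1:1 stage (N1 ≠ N2, N3 ≠ N4)
k = 1…7: no 1:1-free in-range split of k·92 and k·27 into factor pairs; take k = 8
k = 8: N1·N3 = 736 = 16·46, N2·N4 = 216 = 12·18
achieved = 16·46/(12·18) = 92/27; |achieved − target| = 0 ≤ 23/675 ✓

N1=16 N2=12 N3=46 N4=18 achieved=92/27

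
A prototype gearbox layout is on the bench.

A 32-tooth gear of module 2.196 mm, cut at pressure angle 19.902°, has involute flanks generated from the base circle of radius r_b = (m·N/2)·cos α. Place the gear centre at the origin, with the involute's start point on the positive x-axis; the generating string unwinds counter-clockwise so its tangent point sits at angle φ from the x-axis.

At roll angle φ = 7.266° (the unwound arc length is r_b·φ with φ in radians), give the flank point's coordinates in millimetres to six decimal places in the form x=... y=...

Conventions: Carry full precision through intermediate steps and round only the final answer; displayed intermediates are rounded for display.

x=33.302137 y=0.022424

recognized (one wheel, involute flank): single-mesh tooth geometry, m = 2.196, N = 32
pitch radius r_p = m·N/2 = 2.196·32/2 = 35.136000
base radius r_b = r_p·cos α = 35.136000·cos 19.902° = 33.037546
roll angle φ = 7.266° = 0.12681562 rad
x = r_b·(cos φ + φ·sin φ) = 33.302137
y = r_b·(sin φ − φ·cos φ) = 0.022424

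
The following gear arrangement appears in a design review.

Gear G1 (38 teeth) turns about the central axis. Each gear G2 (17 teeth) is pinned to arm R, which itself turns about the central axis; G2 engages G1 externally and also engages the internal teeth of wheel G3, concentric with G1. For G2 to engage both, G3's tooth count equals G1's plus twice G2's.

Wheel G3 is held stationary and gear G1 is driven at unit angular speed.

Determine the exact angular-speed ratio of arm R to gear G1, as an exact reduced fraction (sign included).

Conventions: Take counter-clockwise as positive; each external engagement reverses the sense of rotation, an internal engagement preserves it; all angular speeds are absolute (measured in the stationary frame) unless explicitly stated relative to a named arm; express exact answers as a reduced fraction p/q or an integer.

19/55

class = planetary set [G3 = 38+2·17 = 72; Willis about the carrier]
ring teeth: 38 + 2·17 = 72
38(ω_sun−ω_arm) = −72(ω_ring−ω_arm),  ω_ring = 0, ω_sun = 1
38(1−ω_arm) = −72(0−ω_arm)  ⇒  110·ω_arm = 38  ⇒  ω_arm = 19/55
ω_out/ω_in = 19/55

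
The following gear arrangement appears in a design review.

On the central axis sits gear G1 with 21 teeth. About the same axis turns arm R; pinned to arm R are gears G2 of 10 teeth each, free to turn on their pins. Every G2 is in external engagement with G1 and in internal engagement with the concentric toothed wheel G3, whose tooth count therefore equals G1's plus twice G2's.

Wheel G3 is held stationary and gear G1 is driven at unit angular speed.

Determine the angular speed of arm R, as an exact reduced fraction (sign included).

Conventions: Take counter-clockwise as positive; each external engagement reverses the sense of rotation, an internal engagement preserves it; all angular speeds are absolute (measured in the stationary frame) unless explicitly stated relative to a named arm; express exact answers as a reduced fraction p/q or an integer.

21/62

planetary set (21T centre, 10T on arm, 41T internal) — Willis relation
ring teeth: 21 + 2·10 = 41
21(ω_sun−ω_arm) = −41(ω_ring−ω_arm),  ω_ring = 0, ω_sun = 1
21(1−ω_arm) = −41(0−ω_arm)  ⇒  62·ω_arm = 21  ⇒  ω_arm = 21/62
exact speed ratio = 21/62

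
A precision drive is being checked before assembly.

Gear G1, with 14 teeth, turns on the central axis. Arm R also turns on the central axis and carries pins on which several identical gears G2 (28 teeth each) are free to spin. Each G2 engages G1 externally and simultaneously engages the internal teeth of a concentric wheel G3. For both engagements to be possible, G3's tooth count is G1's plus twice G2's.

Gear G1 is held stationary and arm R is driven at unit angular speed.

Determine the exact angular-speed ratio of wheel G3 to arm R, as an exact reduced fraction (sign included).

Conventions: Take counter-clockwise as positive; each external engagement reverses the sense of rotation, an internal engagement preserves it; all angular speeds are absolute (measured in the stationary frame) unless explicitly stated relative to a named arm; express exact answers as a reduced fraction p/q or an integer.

class = planetary set [G3 = 14+2·28 = 70; Willis about the carrier]
ring teeth: 14 + 2·28 = 70
14(ω_sun−ω_arm) = −70(ω_ring−ω_arm),  ω_sun = 0, ω_arm = 1
ω_ring = 1 − (14/70)(0−1) = 6/5
ω_out/ω_in = 6/5

6/5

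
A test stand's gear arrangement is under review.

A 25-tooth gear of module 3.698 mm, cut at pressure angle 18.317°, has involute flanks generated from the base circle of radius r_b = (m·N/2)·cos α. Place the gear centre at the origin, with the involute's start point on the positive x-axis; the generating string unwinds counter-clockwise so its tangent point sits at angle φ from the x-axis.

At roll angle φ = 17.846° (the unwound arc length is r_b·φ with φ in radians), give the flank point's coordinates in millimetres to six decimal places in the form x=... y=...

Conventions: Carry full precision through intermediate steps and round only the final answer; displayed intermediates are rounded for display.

single-mesh involute tooth geometry (25T wheel at module 3.698)
pitch radius r_p = m·N/2 = 3.698·25/2 = 46.225000
base radius r_b = r_p·cos α = 46.225000·cos 18.317° = 43.882884
roll angle φ = 17.846° = 0.31147146 rad
x = r_b·(cos φ + φ·sin φ) = 45.960172
y = r_b·(sin φ − φ·cos φ) = 0.437733

x=45.960172 y=0.437733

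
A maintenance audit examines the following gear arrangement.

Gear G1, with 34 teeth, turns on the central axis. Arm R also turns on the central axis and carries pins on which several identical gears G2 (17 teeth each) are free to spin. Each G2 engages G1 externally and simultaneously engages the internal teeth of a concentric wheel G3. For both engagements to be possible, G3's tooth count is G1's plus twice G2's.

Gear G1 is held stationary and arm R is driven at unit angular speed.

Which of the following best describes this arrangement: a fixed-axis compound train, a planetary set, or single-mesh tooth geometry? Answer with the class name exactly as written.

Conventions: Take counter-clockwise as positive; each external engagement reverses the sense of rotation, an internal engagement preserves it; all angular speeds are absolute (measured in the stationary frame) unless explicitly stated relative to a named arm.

planetary set (34T centre, 17T on arm, 68T internal) — Willis relation
classification: planetary set

planetary set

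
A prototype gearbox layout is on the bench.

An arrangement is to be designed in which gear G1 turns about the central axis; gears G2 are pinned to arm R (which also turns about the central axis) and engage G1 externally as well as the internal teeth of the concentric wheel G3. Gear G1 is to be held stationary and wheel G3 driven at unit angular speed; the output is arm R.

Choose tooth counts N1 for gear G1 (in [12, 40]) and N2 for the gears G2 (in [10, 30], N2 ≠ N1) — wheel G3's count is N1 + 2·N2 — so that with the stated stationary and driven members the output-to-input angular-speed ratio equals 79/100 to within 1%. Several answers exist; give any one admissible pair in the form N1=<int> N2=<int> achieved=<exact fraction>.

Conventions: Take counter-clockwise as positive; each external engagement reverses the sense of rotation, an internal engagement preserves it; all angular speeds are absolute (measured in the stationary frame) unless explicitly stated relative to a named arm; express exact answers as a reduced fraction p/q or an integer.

N1=21 N2=29 achieved=79/100

class = planetary set [ratio 79/100 wanted; Willis about the carrier]
Willis with ω_sun = 0: ω_arm/ω_ring = N3/(N1+N3); set equal to 79/100  ⇒  N3/N1 = (79/100)/(1 − 79/100) = 79/21
N3 = N1 + 2·N2  ⇒  N2/N1 = (N3/N1 − 1)/2 = (79/21 − 1)/2 = 29/21
smallest multiple with N1 ≥ 12 and N2 ≥ 10: k = 1  ⇒  N1 = 1·21 = 21, N2 = 1·29 = 29 (N1 ≤ 40, N2 ≤ 30, N2 ≠ N1 ✓), N3 = 21 + 2·29 = 79
check: N3/(N1+N3) with N1 = 21, N3 = 79 gives 79/100; |achieved − target| = 0 ≤ 79/10000 ✓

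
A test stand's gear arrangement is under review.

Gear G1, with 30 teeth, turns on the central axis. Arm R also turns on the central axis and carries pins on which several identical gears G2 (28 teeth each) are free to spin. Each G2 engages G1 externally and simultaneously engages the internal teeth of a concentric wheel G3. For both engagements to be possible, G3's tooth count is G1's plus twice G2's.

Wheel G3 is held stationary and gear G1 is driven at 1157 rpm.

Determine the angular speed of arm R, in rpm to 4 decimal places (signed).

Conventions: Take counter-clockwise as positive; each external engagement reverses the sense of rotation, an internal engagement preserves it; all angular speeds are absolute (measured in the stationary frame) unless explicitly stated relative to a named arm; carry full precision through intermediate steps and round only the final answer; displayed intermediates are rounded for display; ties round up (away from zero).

planetary set (30T centre, 28T on arm, 86T internal) — Willis relation
normalise by the input: solve with ω_sun = 1, then scale by 1157 rpm
ring teeth: 30 + 2·28 = 86
30(ω_sun−ω_arm) = −86(ω_ring−ω_arm),  ω_ring = 0, ω_sun = 1
30(1−ω_arm) = −86(0−ω_arm)  ⇒  116·ω_arm = 30  ⇒  ω_arm = 15/58
scale: ω_arm = 15/58 × 1157 rpm = +299.2241 rpm

+299.2241 rpm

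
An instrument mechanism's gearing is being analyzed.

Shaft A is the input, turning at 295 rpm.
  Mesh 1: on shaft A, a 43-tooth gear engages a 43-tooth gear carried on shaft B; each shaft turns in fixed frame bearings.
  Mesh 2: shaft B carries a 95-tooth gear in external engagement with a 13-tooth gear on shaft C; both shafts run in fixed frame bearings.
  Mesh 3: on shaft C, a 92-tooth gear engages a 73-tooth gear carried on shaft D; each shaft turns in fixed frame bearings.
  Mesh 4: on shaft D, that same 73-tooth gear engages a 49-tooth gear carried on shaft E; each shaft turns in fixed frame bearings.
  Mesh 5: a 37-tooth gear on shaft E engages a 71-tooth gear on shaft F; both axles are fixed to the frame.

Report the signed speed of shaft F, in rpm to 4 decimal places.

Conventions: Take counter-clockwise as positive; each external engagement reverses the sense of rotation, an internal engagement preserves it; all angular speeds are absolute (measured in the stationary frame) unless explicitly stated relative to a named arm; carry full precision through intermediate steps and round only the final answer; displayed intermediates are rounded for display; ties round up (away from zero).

-2109.2953 rpm

topology: fixed-axis compound train — 5 meshes, A→F
mesh 1 [43T→43T]: ω = 295.0000×43/43 = 295.0000 rpm, sense flips to −
mesh 2 [95T→13T]: ω = 295.0000×95/13 = 2155.7692 rpm, sense flips to +
mesh 3 [92T→73T]: ω = 2155.7692×92/73 = 2716.8599 rpm, sense flips to −
mesh 4 [73T→49T]: ω = 2716.8599×73/49 = 4047.5667 rpm, sense flips to +
mesh 5 [37T→71T]: ω = 4047.5667×37/71 = 2109.2953 rpm, sense flips to −
signed output speed = -2109.2953 rpm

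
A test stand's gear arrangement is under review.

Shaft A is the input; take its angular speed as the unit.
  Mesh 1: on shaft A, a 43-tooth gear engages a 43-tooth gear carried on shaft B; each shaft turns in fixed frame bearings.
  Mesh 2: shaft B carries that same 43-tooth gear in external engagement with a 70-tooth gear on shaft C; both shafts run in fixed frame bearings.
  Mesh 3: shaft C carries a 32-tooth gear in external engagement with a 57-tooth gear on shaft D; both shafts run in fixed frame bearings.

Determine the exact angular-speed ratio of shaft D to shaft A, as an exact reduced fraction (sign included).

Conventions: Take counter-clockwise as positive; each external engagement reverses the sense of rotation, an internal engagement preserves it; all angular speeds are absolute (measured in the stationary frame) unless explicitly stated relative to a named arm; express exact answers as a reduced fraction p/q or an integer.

-688/1995

class = fixed-axis compound train [3 meshes; 3 ratios multiply, 3 sense flips]
mesh 1 [43T→43T]: running ratio 1, sense −
mesh 2 [43T→70T]: running ratio 43/70, sense +
mesh 3 [32T→57T]: running ratio 688/1995, sense −
ω_out/ω_in = -688/1995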